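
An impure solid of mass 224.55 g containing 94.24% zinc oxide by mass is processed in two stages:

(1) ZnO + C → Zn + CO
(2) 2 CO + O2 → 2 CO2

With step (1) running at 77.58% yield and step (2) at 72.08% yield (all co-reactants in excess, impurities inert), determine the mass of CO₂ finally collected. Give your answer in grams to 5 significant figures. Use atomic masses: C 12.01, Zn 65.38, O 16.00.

Pure ZnO = 224.55 × 0.9424 = 211.616 g.
M(ZnO) = 65.38 + 16.00 = 81.38 g/mol.
M(CO2) = 12.01 + 2(16.00) = 44.01 g/mol.
n(ZnO) = 211.616 / 81.38 = 2.60034 mol.
Step 1 (ZnO:CO = 1:1): theoretical n(CO) = 2.60034 mol; at 77.58% yield, n(CO) = 2.01735 mol.
Step 2 (CO:CO2 = 2:2): theoretical n(CO2) = 2.01735 mol, so theoretical mass = 2.01735 × 44.01 = 88.7834 g.
At 72.08% yield, actual mass of CO2 = 88.7834 × 0.7208 = 63.9951 g.

63.995 g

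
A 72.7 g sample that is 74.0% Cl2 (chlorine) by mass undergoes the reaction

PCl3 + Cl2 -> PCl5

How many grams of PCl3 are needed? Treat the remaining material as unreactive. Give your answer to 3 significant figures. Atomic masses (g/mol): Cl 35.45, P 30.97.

Mass of pure Cl2 = 72.7 g × 0.740 = 53.80 g.
M(Cl2) = 2(35.45) = 70.90 g/mol.
M(PCl3) = 30.97 + 3(35.45) = 137.32 g/mol.
n(Cl2) = 53.80 g / 70.90 g/mol = 0.7588 mol.
From the equation the Cl2:PCl3 mole ratio is 1:1, so n(PCl3) = 0.7588 × 1/1 = 0.7588 mol.
Mass of PCl3 = 0.7588 mol × 137.32 g/mol = 104.2 g.

104 g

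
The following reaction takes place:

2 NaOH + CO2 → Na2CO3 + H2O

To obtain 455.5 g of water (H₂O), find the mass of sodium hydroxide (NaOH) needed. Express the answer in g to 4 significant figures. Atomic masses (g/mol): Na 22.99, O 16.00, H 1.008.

M(H2O) = 2(1.008) + 16.00 = 18.016 g/mol.
M(NaOH) = 22.99 + 16.00 + 1.008 = 39.998 g/mol.
n(H2O) = 455.50 g / 18.016 g/mol = 25.283 mol.
From the equation the H2O:NaOH mole ratio is 1:2, so n(NaOH) = 25.283 × 2/1 = 50.566 mol.
Mass of NaOH = 50.566 mol × 39.998 g/mol = 2022.5 g.

2023 g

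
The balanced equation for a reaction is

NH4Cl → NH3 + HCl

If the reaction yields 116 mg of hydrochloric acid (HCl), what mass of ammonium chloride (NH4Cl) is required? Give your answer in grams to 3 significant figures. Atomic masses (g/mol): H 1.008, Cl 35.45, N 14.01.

0.170 g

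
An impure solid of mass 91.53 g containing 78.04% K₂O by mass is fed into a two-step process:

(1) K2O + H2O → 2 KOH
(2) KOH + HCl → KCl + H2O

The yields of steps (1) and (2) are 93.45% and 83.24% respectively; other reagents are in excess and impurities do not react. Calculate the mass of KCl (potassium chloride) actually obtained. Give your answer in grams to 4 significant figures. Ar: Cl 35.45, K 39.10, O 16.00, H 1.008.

87.95 g

Pure K2O = 91.53 × 0.7804 = 71.430 g.
M(K2O) = 2(39.10) + 16.00 = 94.20 g/mol.
M(KCl) = 39.10 + 35.45 = 74.55 g/mol.
n(K2O) = 71.430 / 94.20 = 0.75828 mol.
Step 1 (K2O:KOH = 1:2): theoretical n(KOH) = 1.5166 mol; at 93.45% yield, n(KOH) = 1.4172 mol.
Step 2 (KOH:KCl = 1:1): theoretical n(KCl) = 1.4172 mol, so theoretical mass = 1.4172 × 74.55 = 105.65 g.
At 83.24% yield, actual mass of KCl = 105.65 × 0.8324 = 87.947 g.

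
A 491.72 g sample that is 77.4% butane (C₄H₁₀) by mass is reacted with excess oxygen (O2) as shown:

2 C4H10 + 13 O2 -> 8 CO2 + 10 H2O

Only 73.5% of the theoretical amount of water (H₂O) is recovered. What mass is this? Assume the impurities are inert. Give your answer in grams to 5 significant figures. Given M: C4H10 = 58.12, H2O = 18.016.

433.56 g

Pure C4H10 available = 491.72 g × 0.774 = 380.591 g.
n(C4H10) = 380.591 g / 58.12 g/mol = 6.54837 mol.
From the equation the C4H10:H2O mole ratio is 2:10, so n(H2O) = 6.54837 × 10/2 = 32.7419 mol.
Mass of H2O = 32.7419 mol × 18.016 g/mol = 589.877 g.
Actual mass collected = 589.877 g × 0.735 = 433.560 g.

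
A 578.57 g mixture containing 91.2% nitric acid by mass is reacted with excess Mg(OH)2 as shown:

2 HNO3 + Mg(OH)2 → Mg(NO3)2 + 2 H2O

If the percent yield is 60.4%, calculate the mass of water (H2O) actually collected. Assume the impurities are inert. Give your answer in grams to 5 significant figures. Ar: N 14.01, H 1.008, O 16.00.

91.113 g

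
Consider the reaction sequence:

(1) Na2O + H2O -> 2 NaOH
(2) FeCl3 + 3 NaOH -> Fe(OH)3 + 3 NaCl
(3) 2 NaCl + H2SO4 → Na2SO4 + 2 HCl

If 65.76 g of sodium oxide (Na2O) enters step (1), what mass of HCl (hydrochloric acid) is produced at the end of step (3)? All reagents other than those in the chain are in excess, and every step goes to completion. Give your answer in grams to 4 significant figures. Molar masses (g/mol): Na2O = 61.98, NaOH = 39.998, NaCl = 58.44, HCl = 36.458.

77.36 g

n(Na2O) = 65.76 / 61.98 = 1.0610 mol.
Reaction (1): Na2O→NaOH ratio 1:2 ⇒ n(NaOH) = 2.1220 mol.
Reaction (2): NaOH→NaCl ratio 3:3 ⇒ n(NaCl) = 2.1220 mol.
Reaction (3): NaCl→HCl ratio 2:2 ⇒ n(HCl) = 2.1220 mol.
Mass of HCl = 2.1220 × 36.458 = 77.363 g.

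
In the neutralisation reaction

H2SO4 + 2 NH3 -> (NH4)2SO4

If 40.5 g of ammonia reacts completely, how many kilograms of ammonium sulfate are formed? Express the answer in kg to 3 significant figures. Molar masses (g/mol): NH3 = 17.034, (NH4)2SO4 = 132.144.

0.157 kg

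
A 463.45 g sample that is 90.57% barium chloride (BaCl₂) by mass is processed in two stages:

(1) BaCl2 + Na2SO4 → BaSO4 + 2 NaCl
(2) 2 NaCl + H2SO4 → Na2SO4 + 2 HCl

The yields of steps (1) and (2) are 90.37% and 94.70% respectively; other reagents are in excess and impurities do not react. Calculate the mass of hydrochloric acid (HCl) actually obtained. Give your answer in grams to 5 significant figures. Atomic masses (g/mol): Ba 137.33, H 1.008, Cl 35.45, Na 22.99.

125.79 g

Pure BaCl2 = 463.45 × 0.9057 = 419.747 g.
M(BaCl2) = 137.33 + 2(35.45) = 208.23 g/mol.
M(HCl) = 1.008 + 35.45 = 36.458 g/mol.
n(BaCl2) = 419.747 / 208.23 = 2.01578 mol.
Step 1 (BaCl2:NaCl = 1:2): theoretical n(NaCl) = 4.03157 mol; at 90.37% yield, n(NaCl) = 3.64333 mol.
Step 2 (NaCl:HCl = 2:2): theoretical n(HCl) = 3.64333 mol, so theoretical mass = 3.64333 × 36.458 = 132.828 g.
At 94.70% yield, actual mass of HCl = 132.828 × 0.9470 = 125.789 g.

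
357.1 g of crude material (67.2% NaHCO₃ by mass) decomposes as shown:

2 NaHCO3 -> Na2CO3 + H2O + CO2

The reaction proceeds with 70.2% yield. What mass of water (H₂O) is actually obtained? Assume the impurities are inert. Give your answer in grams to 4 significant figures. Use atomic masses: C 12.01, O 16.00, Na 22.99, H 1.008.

18.06 g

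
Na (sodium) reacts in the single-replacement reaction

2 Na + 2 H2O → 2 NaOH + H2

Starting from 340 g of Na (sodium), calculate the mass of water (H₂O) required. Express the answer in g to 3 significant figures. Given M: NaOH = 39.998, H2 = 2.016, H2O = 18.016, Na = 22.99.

266 g

n(Na) = 340.0 g / 22.99 g/mol = 14.79 mol.
From the equation the Na:H2O mole ratio is 2:2, so n(H2O) = 14.79 × 2/2 = 14.79 mol.
Mass of H2O = 14.79 mol × 18.016 g/mol = 266.4 g.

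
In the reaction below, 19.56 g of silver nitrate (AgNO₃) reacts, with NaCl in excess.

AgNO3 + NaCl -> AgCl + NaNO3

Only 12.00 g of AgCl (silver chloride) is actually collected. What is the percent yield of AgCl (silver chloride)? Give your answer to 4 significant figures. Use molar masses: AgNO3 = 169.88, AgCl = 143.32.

72.72 %

n(AgNO3) = 19.560 g / 169.88 g/mol = 0.11514 mol.
From the equation the AgNO3:AgCl mole ratio is 1:1, so n(AgCl) = 0.11514 × 1/1 = 0.11514 mol.
Mass of AgCl = 0.11514 mol × 143.32 g/mol = 16.502 g.
This is the theoretical yield. Percent yield = 12.00 g / 16.502 g × 100% = 72.719%.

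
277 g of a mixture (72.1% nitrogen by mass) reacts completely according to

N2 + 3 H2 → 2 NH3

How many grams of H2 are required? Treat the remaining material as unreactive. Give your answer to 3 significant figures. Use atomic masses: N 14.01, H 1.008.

43.1 g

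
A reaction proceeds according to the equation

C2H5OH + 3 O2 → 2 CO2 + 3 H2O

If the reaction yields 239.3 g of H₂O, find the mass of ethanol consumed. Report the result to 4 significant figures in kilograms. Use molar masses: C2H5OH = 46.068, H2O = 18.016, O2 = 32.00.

n(H2O) = 239.30 g / 18.016 g/mol = 13.283 mol.
From the equation the H2O:C2H5OH mole ratio is 3:1, so n(C2H5OH) = 13.283 × 1/3 = 4.4275 mol.
Mass of C2H5OH = 4.4275 mol × 46.068 g/mol = 203.97 g.
Converting to kg: 203.97 g = 0.2040 kg.

0.2040 kg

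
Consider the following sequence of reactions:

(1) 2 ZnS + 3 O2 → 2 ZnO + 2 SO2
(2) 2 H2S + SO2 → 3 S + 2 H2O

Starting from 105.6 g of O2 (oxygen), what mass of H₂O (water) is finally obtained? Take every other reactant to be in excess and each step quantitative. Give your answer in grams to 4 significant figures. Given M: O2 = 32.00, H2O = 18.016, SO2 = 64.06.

n(O2) = 105.60 / 32.00 = 3.3000 mol.
Step 1 gives a 3:2 ratio of O2 to SO2, so n(SO2) = 2.2000 mol.
In step 2 the SO2:H2O ratio is 1:2, so n(H2O) = 4.4000 mol.
Mass of H2O = 4.4000 × 18.016 = 79.270 g.

79.27 g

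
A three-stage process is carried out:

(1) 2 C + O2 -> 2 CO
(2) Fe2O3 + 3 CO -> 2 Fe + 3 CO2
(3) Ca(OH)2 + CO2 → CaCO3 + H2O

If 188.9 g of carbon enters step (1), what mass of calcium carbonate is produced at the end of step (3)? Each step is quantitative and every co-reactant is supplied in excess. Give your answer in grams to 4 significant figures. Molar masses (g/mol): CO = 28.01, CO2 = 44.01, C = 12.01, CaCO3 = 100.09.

1574 g

n(C) = 188.9 / 12.01 = 15.729 mol.
Reaction (1): C→CO ratio 2:2 ⇒ n(CO) = 15.729 mol.
Reaction (2): CO→CO2 ratio 3:3 ⇒ n(CO2) = 15.729 mol.
Reaction (3): CO2→CaCO3 ratio 1:1 ⇒ n(CaCO3) = 15.729 mol.
Mass of CaCO3 = 15.729 × 100.09 = 1574.3 g.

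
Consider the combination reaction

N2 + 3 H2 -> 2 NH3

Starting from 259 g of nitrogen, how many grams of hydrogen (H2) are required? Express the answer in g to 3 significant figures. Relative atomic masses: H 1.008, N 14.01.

55.9 g

M(N2) = 2(14.01) = 28.02 g/mol.
M(H2) = 2(1.008) = 2.016 g/mol.
n(N2) = 259.0 g / 28.02 g/mol = 9.243 mol.
From the equation the N2:H2 mole ratio is 1:3, so n(H2) = 9.243 × 3/1 = 27.73 mol.
Mass of H2 = 27.73 mol × 2.016 g/mol = 55.90 g.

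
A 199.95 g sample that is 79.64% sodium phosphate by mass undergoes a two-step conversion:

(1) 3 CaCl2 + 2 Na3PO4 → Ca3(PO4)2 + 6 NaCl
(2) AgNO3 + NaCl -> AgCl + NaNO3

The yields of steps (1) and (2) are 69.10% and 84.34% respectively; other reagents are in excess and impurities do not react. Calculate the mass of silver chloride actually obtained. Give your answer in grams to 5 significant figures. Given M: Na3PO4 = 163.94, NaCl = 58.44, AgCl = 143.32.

243.39 g

Pure Na3PO4 = 199.95 × 0.7964 = 159.240 g.
n(Na3PO4) = 159.240 / 163.94 = 0.971332 mol.
Step 1 (Na3PO4:NaCl = 2:6): theoretical n(NaCl) = 2.91400 mol; at 69.10% yield, n(NaCl) = 2.01357 mol.
Step 2 (NaCl:AgCl = 1:1): theoretical n(AgCl) = 2.01357 mol, so theoretical mass = 2.01357 × 143.32 = 288.585 g.
At 84.34% yield, actual mass of AgCl = 288.585 × 0.8434 = 243.393 g.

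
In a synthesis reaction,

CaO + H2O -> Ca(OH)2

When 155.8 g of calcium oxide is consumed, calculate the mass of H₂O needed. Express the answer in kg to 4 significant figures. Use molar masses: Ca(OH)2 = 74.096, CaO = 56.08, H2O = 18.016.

0.05005 kg

n(CaO) = 155.80 g / 56.08 g/mol = 2.7782 mol.
From the equation the CaO:H2O mole ratio is 1:1, so n(H2O) = 2.7782 × 1/1 = 2.7782 mol.
Mass of H2O = 2.7782 mol × 18.016 g/mol = 50.052 g.
Converting to kg: 50.052 g = 0.05005 kg.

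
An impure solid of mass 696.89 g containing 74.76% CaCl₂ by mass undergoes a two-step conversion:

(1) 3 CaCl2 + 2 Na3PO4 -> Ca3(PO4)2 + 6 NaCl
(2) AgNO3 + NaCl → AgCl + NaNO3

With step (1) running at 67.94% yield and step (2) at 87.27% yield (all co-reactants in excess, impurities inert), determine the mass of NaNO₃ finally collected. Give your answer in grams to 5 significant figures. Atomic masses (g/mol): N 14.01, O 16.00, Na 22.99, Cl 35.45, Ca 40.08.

473.18 g

Pure CaCl2 = 696.89 × 0.7476 = 520.995 g.
M(CaCl2) = 40.08 + 2(35.45) = 110.98 g/mol.
M(NaNO3) = 22.99 + 14.01 + 3(16.00) = 85.00 g/mol.
n(CaCl2) = 520.995 / 110.98 = 4.69449 mol.
Step 1 (CaCl2:NaCl = 3:6): theoretical n(NaCl) = 9.38899 mol; at 67.94% yield, n(NaCl) = 6.37888 mol.
Step 2 (NaCl:NaNO3 = 1:1): theoretical n(NaNO3) = 6.37888 mol, so theoretical mass = 6.37888 × 85.00 = 542.205 g.
At 87.27% yield, actual mass of NaNO3 = 542.205 × 0.8727 = 473.182 g.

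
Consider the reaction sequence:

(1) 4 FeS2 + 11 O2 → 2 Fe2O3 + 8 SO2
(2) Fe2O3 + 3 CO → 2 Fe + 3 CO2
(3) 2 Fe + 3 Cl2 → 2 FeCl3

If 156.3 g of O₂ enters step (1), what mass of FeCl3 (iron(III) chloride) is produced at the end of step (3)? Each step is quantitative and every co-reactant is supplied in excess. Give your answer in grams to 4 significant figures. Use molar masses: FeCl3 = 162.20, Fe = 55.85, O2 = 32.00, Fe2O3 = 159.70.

288.1 g

n(O2) = 156.3 / 32.00 = 4.8844 mol.
Reaction (1): O2→Fe2O3 ratio 11:2 ⇒ n(Fe2O3) = 0.88807 mol.
Reaction (2): Fe2O3→Fe ratio 1:2 ⇒ n(Fe) = 1.7761 mol.
Reaction (3): Fe→FeCl3 ratio 2:2 ⇒ n(FeCl3) = 1.7761 mol.
Mass of FeCl3 = 1.7761 × 162.20 = 288.09 g.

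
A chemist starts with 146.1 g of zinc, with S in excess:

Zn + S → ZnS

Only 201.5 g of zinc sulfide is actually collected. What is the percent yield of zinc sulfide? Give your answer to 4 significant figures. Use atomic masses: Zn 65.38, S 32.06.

92.54 %

M(Zn) = 65.38 g/mol.
M(ZnS) = 65.38 + 32.06 = 97.44 g/mol.
n(Zn) = 146.10 g / 65.38 g/mol = 2.2346 mol.
From the equation the Zn:ZnS mole ratio is 1:1, so n(ZnS) = 2.2346 × 1/1 = 2.2346 mol.
Mass of ZnS = 2.2346 mol × 97.44 g/mol = 217.74 g.
This is the theoretical yield. Percent yield = 201.5 g / 217.74 g × 100% = 92.541%.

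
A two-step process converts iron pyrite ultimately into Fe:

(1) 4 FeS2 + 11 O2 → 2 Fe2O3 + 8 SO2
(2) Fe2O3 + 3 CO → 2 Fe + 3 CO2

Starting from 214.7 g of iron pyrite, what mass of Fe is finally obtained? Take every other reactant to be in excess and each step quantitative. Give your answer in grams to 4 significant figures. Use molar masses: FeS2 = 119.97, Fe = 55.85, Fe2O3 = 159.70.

n(FeS2) = 214.70 / 119.97 = 1.7896 mol.
Step 1 gives a 4:2 ratio of FeS2 to Fe2O3, so n(Fe2O3) = 0.89481 mol.
In step 2 the Fe2O3:Fe ratio is 1:2, so n(Fe) = 1.7896 mol.
Mass of Fe = 1.7896 × 55.85 = 99.950 g.

99.95 g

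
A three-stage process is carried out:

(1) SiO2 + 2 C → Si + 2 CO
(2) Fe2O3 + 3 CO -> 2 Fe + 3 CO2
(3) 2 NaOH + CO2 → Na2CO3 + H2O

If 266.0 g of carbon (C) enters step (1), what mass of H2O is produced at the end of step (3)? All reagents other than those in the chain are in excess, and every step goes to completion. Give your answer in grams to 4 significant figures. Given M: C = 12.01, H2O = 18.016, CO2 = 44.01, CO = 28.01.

399.0 g

n(C) = 266.0 / 12.01 = 22.148 mol.
Reaction (1): C→CO ratio 2:2 ⇒ n(CO) = 22.148 mol.
Reaction (2): CO→CO2 ratio 3:3 ⇒ n(CO2) = 22.148 mol.
Reaction (3): CO2→H2O ratio 1:1 ⇒ n(H2O) = 22.148 mol.
Mass of H2O = 22.148 × 18.016 = 399.02 g.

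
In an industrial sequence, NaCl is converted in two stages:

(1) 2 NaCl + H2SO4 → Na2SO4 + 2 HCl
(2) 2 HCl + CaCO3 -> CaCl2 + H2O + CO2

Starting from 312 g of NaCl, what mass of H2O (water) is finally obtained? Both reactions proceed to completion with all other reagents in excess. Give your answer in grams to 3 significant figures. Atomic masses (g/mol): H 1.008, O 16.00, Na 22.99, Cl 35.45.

M(NaCl) = 22.99 + 35.45 = 58.44 g/mol.
M(H2O) = 2(1.008) + 16.00 = 18.016 g/mol.
n(NaCl) = 312.0 / 58.44 = 5.339 mol.
Step 1 gives a 2:2 ratio of NaCl to HCl, so n(HCl) = 5.339 mol.
In step 2 the HCl:H2O ratio is 2:1, so n(H2O) = 2.669 mol.
Mass of H2O = 2.669 × 18.016 = 48.09 g.

48.1 g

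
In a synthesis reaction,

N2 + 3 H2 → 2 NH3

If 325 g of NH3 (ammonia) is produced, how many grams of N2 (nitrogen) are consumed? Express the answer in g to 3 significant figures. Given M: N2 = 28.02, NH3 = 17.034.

267 g

n(NH3) = 325.0 g / 17.034 g/mol = 19.08 mol.
From the equation the NH3:N2 mole ratio is 2:1, so n(N2) = 19.08 × 1/2 = 9.540 mol.
Mass of N2 = 9.540 mol × 28.02 g/mol = 267.3 g.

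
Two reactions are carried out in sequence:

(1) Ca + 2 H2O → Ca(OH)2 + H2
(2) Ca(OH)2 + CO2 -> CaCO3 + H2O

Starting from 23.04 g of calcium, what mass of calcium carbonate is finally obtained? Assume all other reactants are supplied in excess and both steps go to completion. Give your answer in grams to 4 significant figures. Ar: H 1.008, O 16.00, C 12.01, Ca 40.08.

57.54 g

M(Ca) = 40.08 g/mol.
M(CaCO3) = 40.08 + 12.01 + 3(16.00) = 100.09 g/mol.
n(Ca) = 23.040 / 40.08 = 0.57485 mol.
Step 1 gives a 1:1 ratio of Ca to Ca(OH)2, so n(Ca(OH)2) = 0.57485 mol.
In step 2 the Ca(OH)2:CaCO3 ratio is 1:1, so n(CaCO3) = 0.57485 mol.
Mass of CaCO3 = 0.57485 × 100.09 = 57.537 g.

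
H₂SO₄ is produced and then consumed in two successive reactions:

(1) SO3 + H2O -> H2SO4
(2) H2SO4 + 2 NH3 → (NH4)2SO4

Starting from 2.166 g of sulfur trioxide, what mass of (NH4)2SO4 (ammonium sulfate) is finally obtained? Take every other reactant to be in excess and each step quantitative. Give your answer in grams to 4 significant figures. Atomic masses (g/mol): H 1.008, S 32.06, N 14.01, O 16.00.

3.575 g

M(SO3) = 32.06 + 3(16.00) = 80.06 g/mol.
M((NH4)2SO4) = 2(14.01) + 8(1.008) + 32.06 + 4(16.00) = 132.144 g/mol.
n(SO3) = 2.1660 / 80.06 = 0.027055 mol.
Step 1 gives a 1:1 ratio of SO3 to H2SO4, so n(H2SO4) = 0.027055 mol.
In step 2 the H2SO4:(NH4)2SO4 ratio is 1:1, so n((NH4)2SO4) = 0.027055 mol.
Mass of (NH4)2SO4 = 0.027055 × 132.144 = 3.5751 g.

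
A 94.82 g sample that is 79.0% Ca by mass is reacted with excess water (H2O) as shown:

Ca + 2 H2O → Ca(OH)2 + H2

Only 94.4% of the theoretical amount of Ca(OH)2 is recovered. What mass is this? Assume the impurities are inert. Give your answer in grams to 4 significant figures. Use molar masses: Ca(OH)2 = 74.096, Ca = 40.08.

130.7 g

Pure Ca available = 94.82 g × 0.790 = 74.908 g.
n(Ca) = 74.908 g / 40.08 g/mol = 1.8690 mol.
From the equation the Ca:Ca(OH)2 mole ratio is 1:1, so n(Ca(OH)2) = 1.8690 × 1/1 = 1.8690 mol.
Mass of Ca(OH)2 = 1.8690 mol × 74.096 g/mol = 138.48 g.
Actual mass collected = 138.48 g × 0.944 = 130.73 g.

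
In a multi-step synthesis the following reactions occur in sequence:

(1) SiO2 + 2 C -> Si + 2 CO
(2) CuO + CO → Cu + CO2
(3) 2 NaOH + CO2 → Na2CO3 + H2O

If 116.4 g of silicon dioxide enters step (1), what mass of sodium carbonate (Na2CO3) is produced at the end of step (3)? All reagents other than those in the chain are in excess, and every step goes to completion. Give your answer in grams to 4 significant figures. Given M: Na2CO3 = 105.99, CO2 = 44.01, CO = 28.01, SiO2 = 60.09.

n(SiO2) = 116.4 / 60.09 = 1.9371 mol.
Reaction (1): SiO2→CO ratio 1:2 ⇒ n(CO) = 3.8742 mol.
Reaction (2): CO→CO2 ratio 1:1 ⇒ n(CO2) = 3.8742 mol.
Reaction (3): CO2→Na2CO3 ratio 1:1 ⇒ n(Na2CO3) = 3.8742 mol.
Mass of Na2CO3 = 3.8742 × 105.99 = 410.63 g.

410.6 g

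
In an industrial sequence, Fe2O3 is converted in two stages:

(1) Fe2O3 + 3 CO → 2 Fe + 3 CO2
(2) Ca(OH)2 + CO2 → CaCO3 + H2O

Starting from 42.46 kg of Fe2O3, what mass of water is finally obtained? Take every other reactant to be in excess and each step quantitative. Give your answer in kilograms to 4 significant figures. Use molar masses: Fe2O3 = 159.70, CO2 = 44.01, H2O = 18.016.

42.46 kg = 42460 g.
n(Fe2O3) = 42460 / 159.70 = 265.87 mol.
Step 1 gives a 1:3 ratio of Fe2O3 to CO2, so n(CO2) = 797.62 mol.
In step 2 the CO2:H2O ratio is 1:1, so n(H2O) = 797.62 mol.
Mass of H2O = 797.62 × 18.016 = 14370 g = 14.37 kg.

14.37 kg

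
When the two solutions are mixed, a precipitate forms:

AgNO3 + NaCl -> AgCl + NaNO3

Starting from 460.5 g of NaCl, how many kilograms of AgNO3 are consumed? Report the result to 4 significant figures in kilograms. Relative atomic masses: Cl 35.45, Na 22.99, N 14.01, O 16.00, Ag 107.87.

M(NaCl) = 22.99 + 35.45 = 58.44 g/mol.
M(AgNO3) = 107.87 + 14.01 + 3(16.00) = 169.88 g/mol.
n(NaCl) = 460.50 g / 58.44 g/mol = 7.8799 mol.
From the equation the NaCl:AgNO3 mole ratio is 1:1, so n(AgNO3) = 7.8799 × 1/1 = 7.8799 mol.
Mass of AgNO3 = 7.8799 mol × 169.88 g/mol = 1338.6 g.
Converting to kg: 1338.6 g = 1.339 kg.

1.339 kg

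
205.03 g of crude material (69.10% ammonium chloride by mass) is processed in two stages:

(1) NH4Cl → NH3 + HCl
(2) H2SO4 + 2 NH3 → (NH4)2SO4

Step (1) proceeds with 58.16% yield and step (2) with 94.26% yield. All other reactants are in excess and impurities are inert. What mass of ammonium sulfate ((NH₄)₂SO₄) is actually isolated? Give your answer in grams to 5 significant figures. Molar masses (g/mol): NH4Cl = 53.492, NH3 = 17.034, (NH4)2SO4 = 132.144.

95.935 g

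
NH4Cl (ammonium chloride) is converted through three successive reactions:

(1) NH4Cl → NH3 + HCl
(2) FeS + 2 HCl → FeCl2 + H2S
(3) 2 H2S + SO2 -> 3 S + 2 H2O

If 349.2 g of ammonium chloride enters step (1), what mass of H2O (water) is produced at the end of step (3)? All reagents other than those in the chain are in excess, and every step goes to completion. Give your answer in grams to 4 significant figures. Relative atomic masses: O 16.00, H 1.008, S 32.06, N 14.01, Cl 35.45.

58.80 g

M(NH4Cl) = 14.01 + 4(1.008) + 35.45 = 53.492 g/mol.
M(H2O) = 2(1.008) + 16.00 = 18.016 g/mol.
n(NH4Cl) = 349.2 / 53.492 = 6.5281 mol.
Reaction (1): NH4Cl→HCl ratio 1:1 ⇒ n(HCl) = 6.5281 mol.
Reaction (2): HCl→H2S ratio 2:1 ⇒ n(H2S) = 3.2640 mol.
Reaction (3): H2S→H2O ratio 2:2 ⇒ n(H2O) = 3.2640 mol.
Mass of H2O = 3.2640 × 18.016 = 58.805 g.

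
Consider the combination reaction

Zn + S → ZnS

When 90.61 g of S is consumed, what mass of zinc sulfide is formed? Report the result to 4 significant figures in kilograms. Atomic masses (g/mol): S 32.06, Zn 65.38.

0.2754 kg

M(S) = 32.06 g/mol.
M(ZnS) = 65.38 + 32.06 = 97.44 g/mol.
n(S) = 90.610 g / 32.06 g/mol = 2.8263 mol.
From the equation the S:ZnS mole ratio is 1:1, so n(ZnS) = 2.8263 × 1/1 = 2.8263 mol.
Mass of ZnS = 2.8263 mol × 97.44 g/mol = 275.39 g.
Converting to kg: 275.39 g = 0.2754 kg.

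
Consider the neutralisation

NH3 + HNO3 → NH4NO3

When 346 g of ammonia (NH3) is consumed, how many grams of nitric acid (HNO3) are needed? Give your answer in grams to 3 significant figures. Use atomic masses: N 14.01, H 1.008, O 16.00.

M(NH3) = 14.01 + 3(1.008) = 17.034 g/mol.
M(HNO3) = 1.008 + 14.01 + 3(16.00) = 63.018 g/mol.
n(NH3) = 346.0 g / 17.034 g/mol = 20.31 mol.
From the equation the NH3:HNO3 mole ratio is 1:1, so n(HNO3) = 20.31 × 1/1 = 20.31 mol.
Mass of HNO3 = 20.31 mol × 63.018 g/mol = 1280 g.

1280 g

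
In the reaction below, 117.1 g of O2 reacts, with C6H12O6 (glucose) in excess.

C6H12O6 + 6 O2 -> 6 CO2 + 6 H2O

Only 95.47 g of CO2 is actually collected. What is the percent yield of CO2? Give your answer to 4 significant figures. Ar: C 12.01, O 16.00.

59.28 %

M(O2) = 2(16.00) = 32.00 g/mol.
M(CO2) = 12.01 + 2(16.00) = 44.01 g/mol.
n(O2) = 117.10 g / 32.00 g/mol = 3.6594 mol.
From the equation the O2:CO2 mole ratio is 6:6, so n(CO2) = 3.6594 × 6/6 = 3.6594 mol.
Mass of CO2 = 3.6594 mol × 44.01 g/mol = 161.05 g.
This is the theoretical yield. Percent yield = 95.47 g / 161.05 g × 100% = 59.280%.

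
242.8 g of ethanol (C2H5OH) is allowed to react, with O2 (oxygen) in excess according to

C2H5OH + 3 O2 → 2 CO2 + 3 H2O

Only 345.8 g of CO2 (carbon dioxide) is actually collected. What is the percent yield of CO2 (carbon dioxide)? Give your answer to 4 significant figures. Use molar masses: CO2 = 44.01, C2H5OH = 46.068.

74.54 %

n(C2H5OH) = 242.80 g / 46.068 g/mol = 5.2705 mol.
From the equation the C2H5OH:CO2 mole ratio is 1:2, so n(CO2) = 5.2705 × 2/1 = 10.541 mol.
Mass of CO2 = 10.541 mol × 44.01 g/mol = 463.91 g.
This is the theoretical yield. Percent yield = 345.8 g / 463.91 g × 100% = 74.541%.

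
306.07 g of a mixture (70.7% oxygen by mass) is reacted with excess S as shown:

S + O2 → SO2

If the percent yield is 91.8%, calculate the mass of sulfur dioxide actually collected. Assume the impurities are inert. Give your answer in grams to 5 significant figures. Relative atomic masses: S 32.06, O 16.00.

397.67 g

Pure O2 available = 306.07 g × 0.707 = 216.391 g.
M(O2) = 2(16.00) = 32.00 g/mol.
M(SO2) = 32.06 + 2(16.00) = 64.06 g/mol.
n(O2) = 216.391 g / 32.00 g/mol = 6.76223 mol.
From the equation the O2:SO2 mole ratio is 1:1, so n(SO2) = 6.76223 × 1/1 = 6.76223 mol.
Mass of SO2 = 6.76223 mol × 64.06 g/mol = 433.189 g.
Actual mass collected = 433.189 g × 0.918 = 397.667 g.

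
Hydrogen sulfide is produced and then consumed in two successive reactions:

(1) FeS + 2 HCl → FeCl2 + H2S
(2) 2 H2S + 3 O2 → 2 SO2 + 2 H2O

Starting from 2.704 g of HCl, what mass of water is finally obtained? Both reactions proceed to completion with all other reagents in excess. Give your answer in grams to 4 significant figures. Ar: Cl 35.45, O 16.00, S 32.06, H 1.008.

0.6681 g

M(HCl) = 1.008 + 35.45 = 36.458 g/mol.
M(H2O) = 2(1.008) + 16.00 = 18.016 g/mol.
n(HCl) = 2.7040 / 36.458 = 0.074168 mol.
Step 1 gives a 2:1 ratio of HCl to H2S, so n(H2S) = 0.037084 mol.
In step 2 the H2S:H2O ratio is 2:2, so n(H2O) = 0.037084 mol.
Mass of H2O = 0.037084 × 18.016 = 0.66810 g.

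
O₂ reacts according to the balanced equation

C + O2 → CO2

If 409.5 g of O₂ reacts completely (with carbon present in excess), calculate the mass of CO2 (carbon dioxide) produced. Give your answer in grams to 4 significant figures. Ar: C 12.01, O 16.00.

563.2 g

M(O2) = 2(16.00) = 32.00 g/mol.
M(CO2) = 12.01 + 2(16.00) = 44.01 g/mol.
n(O2) = 409.50 g / 32.00 g/mol = 12.797 mol.
From the equation the O2:CO2 mole ratio is 1:1, so n(CO2) = 12.797 × 1/1 = 12.797 mol.
Mass of CO2 = 12.797 mol × 44.01 g/mol = 563.19 g.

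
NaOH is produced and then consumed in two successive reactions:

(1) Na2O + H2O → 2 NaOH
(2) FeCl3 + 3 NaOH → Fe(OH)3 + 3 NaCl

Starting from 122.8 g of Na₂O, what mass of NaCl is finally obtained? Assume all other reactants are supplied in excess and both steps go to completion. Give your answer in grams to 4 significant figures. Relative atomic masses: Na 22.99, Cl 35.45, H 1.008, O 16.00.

231.6 g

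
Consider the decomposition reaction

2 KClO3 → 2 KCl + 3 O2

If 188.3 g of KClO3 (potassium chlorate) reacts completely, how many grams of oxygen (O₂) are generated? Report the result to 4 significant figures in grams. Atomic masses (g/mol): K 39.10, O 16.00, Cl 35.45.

M(KClO3) = 39.10 + 35.45 + 3(16.00) = 122.55 g/mol.
M(O2) = 2(16.00) = 32.00 g/mol.
n(KClO3) = 188.30 g / 122.55 g/mol = 1.5365 mol.
From the equation the KClO3:O2 mole ratio is 2:3, so n(O2) = 1.5365 × 3/2 = 2.3048 mol.
Mass of O2 = 2.3048 mol × 32.00 g/mol = 73.753 g.

73.75 g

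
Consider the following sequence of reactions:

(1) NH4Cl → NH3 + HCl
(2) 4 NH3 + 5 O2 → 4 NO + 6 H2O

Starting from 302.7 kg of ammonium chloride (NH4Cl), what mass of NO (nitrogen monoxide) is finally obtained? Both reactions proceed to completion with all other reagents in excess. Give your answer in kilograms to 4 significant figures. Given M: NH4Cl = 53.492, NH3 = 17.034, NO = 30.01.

302.7 kg = 302700 g.
n(NH4Cl) = 302700 / 53.492 = 5658.8 mol.
Step 1 gives a 1:1 ratio of NH4Cl to NH3, so n(NH3) = 5658.8 mol.
In step 2 the NH3:NO ratio is 4:4, so n(NO) = 5658.8 mol.
Mass of NO = 5658.8 × 30.01 = 169820 g = 169.8 kg.

169.8 kg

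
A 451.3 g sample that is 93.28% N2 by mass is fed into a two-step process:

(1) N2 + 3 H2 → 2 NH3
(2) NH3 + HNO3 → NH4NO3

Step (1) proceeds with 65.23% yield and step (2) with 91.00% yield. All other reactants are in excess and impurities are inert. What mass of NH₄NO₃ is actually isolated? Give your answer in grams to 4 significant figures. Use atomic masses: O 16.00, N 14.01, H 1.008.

Pure N2 = 451.3 × 0.9328 = 420.97 g.
M(N2) = 2(14.01) = 28.02 g/mol.
M(NH4NO3) = 2(14.01) + 4(1.008) + 3(16.00) = 80.052 g/mol.
n(N2) = 420.97 / 28.02 = 15.024 mol.
Step 1 (N2:NH3 = 1:2): theoretical n(NH3) = 30.048 mol; at 65.23% yield, n(NH3) = 19.600 mol.
Step 2 (NH3:NH4NO3 = 1:1): theoretical n(NH4NO3) = 19.600 mol, so theoretical mass = 19.600 × 80.052 = 1569.0 g.
At 91.00% yield, actual mass of NH4NO3 = 1569.0 × 0.9100 = 1427.8 g.

1428 g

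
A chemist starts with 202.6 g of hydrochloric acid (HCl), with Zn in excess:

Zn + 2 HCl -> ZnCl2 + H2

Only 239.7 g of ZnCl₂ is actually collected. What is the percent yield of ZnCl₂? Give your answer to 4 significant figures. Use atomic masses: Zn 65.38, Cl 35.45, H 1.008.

63.30 %

M(HCl) = 1.008 + 35.45 = 36.458 g/mol.
M(ZnCl2) = 65.38 + 2(35.45) = 136.28 g/mol.
n(HCl) = 202.60 g / 36.458 g/mol = 5.5571 mol.
From the equation the HCl:ZnCl2 mole ratio is 2:1, so n(ZnCl2) = 5.5571 × 1/2 = 2.7785 mol.
Mass of ZnCl2 = 2.7785 mol × 136.28 g/mol = 378.66 g.
This is the theoretical yield. Percent yield = 239.7 g / 378.66 g × 100% = 63.302%.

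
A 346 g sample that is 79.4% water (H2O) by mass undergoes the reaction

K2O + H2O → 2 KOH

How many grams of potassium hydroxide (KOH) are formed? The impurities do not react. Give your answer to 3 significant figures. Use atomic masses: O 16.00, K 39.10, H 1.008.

1710 g

Mass of pure H2O = 346 g × 0.794 = 274.7 g.
M(H2O) = 2(1.008) + 16.00 = 18.016 g/mol.
M(KOH) = 39.10 + 16.00 + 1.008 = 56.108 g/mol.
n(H2O) = 274.7 g / 18.016 g/mol = 15.25 mol.
From the equation the H2O:KOH mole ratio is 1:2, so n(KOH) = 15.25 × 2/1 = 30.50 mol.
Mass of KOH = 30.50 mol × 56.108 g/mol = 1711 g.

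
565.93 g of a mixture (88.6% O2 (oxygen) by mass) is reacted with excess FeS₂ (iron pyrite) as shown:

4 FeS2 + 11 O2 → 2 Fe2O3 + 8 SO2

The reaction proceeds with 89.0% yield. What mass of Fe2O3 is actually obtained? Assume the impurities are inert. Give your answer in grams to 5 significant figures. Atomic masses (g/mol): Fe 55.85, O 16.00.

404.93 g

Pure O2 available = 565.93 g × 0.886 = 501.414 g.
M(O2) = 2(16.00) = 32.00 g/mol.
M(Fe2O3) = 2(55.85) + 3(16.00) = 159.70 g/mol.
n(O2) = 501.414 g / 32.00 g/mol = 15.6692 mol.
From the equation the O2:Fe2O3 mole ratio is 11:2, so n(Fe2O3) = 15.6692 × 2/11 = 2.84894 mol.
Mass of Fe2O3 = 2.84894 mol × 159.70 g/mol = 454.976 g.
Actual mass collected = 454.976 g × 0.890 = 404.929 g.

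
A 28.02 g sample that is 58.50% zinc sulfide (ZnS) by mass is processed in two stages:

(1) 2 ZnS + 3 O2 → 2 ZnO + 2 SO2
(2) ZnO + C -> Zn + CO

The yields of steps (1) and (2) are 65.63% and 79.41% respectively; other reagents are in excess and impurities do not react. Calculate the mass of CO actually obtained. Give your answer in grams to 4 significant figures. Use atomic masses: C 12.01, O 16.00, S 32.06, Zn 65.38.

2.456 g

Pure ZnS = 28.02 × 0.5850 = 16.392 g.
M(ZnS) = 65.38 + 32.06 = 97.44 g/mol.
M(CO) = 12.01 + 16.00 = 28.01 g/mol.
n(ZnS) = 16.392 / 97.44 = 0.16822 mol.
Step 1 (ZnS:ZnO = 2:2): theoretical n(ZnO) = 0.16822 mol; at 65.63% yield, n(ZnO) = 0.11041 mol.
Step 2 (ZnO:CO = 1:1): theoretical n(CO) = 0.11041 mol, so theoretical mass = 0.11041 × 28.01 = 3.0924 g.
At 79.41% yield, actual mass of CO = 3.0924 × 0.7941 = 2.4557 g.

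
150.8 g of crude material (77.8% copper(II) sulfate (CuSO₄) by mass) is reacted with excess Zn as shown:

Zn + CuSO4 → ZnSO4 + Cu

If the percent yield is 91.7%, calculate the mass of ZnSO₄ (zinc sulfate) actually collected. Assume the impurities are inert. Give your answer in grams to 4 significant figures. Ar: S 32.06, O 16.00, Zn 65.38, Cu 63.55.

Pure CuSO4 available = 150.8 g × 0.778 = 117.32 g.
M(CuSO4) = 63.55 + 32.06 + 4(16.00) = 159.61 g/mol.
M(ZnSO4) = 65.38 + 32.06 + 4(16.00) = 161.44 g/mol.
n(CuSO4) = 117.32 g / 159.61 g/mol = 0.73506 mol.
From the equation the CuSO4:ZnSO4 mole ratio is 1:1, so n(ZnSO4) = 0.73506 × 1/1 = 0.73506 mol.
Mass of ZnSO4 = 0.73506 mol × 161.44 g/mol = 118.67 g.
Actual mass collected = 118.67 g × 0.917 = 108.82 g.

108.8 g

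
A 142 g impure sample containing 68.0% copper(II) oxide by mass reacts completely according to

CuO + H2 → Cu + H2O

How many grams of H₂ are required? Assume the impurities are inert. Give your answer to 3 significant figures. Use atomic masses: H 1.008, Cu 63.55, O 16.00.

2.45 g

Mass of pure CuO = 142 g × 0.680 = 96.56 g.
M(CuO) = 63.55 + 16.00 = 79.55 g/mol.
M(H2) = 2(1.008) = 2.016 g/mol.
n(CuO) = 96.56 g / 79.55 g/mol = 1.214 mol.
From the equation the CuO:H2 mole ratio is 1:1, so n(H2) = 1.214 × 1/1 = 1.214 mol.
Mass of H2 = 1.214 mol × 2.016 g/mol = 2.447 g.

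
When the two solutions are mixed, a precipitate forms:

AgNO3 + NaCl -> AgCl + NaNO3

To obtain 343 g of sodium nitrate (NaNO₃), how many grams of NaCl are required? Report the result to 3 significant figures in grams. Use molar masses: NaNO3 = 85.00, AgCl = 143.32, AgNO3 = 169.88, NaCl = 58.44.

236 g

n(NaNO3) = 343.0 g / 85.00 g/mol = 4.035 mol.
From the equation the NaNO3:NaCl mole ratio is 1:1, so n(NaCl) = 4.035 × 1/1 = 4.035 mol.
Mass of NaCl = 4.035 mol × 58.44 g/mol = 235.8 g.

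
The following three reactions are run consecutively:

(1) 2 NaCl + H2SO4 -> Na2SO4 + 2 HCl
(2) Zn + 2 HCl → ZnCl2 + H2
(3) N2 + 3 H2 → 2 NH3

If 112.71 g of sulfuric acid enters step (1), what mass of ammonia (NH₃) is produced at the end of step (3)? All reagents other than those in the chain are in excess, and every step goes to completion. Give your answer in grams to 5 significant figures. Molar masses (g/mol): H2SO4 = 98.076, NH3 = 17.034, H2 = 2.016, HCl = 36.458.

n(H2SO4) = 112.71 / 98.076 = 1.14921 mol.
Reaction (1): H2SO4→HCl ratio 1:2 ⇒ n(HCl) = 2.29842 mol.
Reaction (2): HCl→H2 ratio 2:1 ⇒ n(H2) = 1.14921 mol.
Reaction (3): H2→NH3 ratio 3:2 ⇒ n(NH3) = 0.766141 mol.
Mass of NH3 = 0.766141 × 17.034 = 13.0504 g.

13.050 g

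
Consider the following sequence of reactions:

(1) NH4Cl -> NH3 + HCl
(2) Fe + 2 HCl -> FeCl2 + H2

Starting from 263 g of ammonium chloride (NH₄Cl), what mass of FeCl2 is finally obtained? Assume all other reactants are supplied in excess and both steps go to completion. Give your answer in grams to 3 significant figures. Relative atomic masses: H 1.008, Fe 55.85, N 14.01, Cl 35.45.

M(NH4Cl) = 14.01 + 4(1.008) + 35.45 = 53.492 g/mol.
M(FeCl2) = 55.85 + 2(35.45) = 126.75 g/mol.
n(NH4Cl) = 263.0 / 53.492 = 4.917 mol.
Step 1 gives a 1:1 ratio of NH4Cl to HCl, so n(HCl) = 4.917 mol.
In step 2 the HCl:FeCl2 ratio is 2:1, so n(FeCl2) = 2.458 mol.
Mass of FeCl2 = 2.458 × 126.75 = 311.6 g.

312 g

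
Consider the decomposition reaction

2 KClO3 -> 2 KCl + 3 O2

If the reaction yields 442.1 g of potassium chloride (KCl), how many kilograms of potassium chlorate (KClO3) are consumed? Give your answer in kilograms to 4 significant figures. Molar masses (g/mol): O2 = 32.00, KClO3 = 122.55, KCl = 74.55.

0.7268 kg

n(KCl) = 442.10 g / 74.55 g/mol = 5.9302 mol.
From the equation the KCl:KClO3 mole ratio is 2:2, so n(KClO3) = 5.9302 × 2/2 = 5.9302 mol.
Mass of KClO3 = 5.9302 mol × 122.55 g/mol = 726.75 g.
Converting to kg: 726.75 g = 0.7268 kg.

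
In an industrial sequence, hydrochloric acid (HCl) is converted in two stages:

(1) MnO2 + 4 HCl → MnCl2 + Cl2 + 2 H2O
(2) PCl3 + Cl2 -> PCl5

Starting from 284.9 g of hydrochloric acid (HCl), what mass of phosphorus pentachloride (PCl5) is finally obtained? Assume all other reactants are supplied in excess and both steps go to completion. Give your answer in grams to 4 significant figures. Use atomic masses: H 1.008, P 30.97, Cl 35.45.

406.8 g

M(HCl) = 1.008 + 35.45 = 36.458 g/mol.
M(PCl5) = 30.97 + 5(35.45) = 208.22 g/mol.
n(HCl) = 284.90 / 36.458 = 7.8145 mol.
Step 1 gives a 4:1 ratio of HCl to Cl2, so n(Cl2) = 1.9536 mol.
In step 2 the Cl2:PCl5 ratio is 1:1, so n(PCl5) = 1.9536 mol.
Mass of PCl5 = 1.9536 × 208.22 = 406.78 g.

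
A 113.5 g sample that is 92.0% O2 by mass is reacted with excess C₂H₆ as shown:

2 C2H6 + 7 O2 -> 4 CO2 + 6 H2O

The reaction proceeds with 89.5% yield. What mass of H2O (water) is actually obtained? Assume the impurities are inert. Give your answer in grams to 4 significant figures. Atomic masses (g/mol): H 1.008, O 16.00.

Pure O2 available = 113.5 g × 0.920 = 104.42 g.
M(O2) = 2(16.00) = 32.00 g/mol.
M(H2O) = 2(1.008) + 16.00 = 18.016 g/mol.
n(O2) = 104.42 g / 32.00 g/mol = 3.2631 mol.
From the equation the O2:H2O mole ratio is 7:6, so n(H2O) = 3.2631 × 6/7 = 2.7970 mol.
Mass of H2O = 2.7970 mol × 18.016 g/mol = 50.390 g.
Actual mass collected = 50.390 g × 0.895 = 45.099 g.

45.10 g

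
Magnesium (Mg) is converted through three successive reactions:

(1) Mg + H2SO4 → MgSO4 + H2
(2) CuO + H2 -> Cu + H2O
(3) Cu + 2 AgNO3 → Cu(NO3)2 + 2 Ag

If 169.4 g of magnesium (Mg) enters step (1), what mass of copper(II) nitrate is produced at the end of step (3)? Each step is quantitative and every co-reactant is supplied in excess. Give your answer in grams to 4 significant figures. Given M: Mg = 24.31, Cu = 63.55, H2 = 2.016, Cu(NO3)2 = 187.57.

1307 g

n(Mg) = 169.4 / 24.31 = 6.9683 mol.
Reaction (1): Mg→H2 ratio 1:1 ⇒ n(H2) = 6.9683 mol.
Reaction (2): H2→Cu ratio 1:1 ⇒ n(Cu) = 6.9683 mol.
Reaction (3): Cu→Cu(NO3)2 ratio 1:1 ⇒ n(Cu(NO3)2) = 6.9683 mol.
Mass of Cu(NO3)2 = 6.9683 × 187.57 = 1307.0 g.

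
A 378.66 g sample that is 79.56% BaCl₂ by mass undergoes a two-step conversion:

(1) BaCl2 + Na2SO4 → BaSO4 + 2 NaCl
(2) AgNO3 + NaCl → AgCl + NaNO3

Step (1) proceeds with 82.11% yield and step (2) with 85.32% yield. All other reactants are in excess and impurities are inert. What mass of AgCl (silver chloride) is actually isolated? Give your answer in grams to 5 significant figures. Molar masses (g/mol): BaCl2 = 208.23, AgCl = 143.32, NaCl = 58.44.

Pure BaCl2 = 378.66 × 0.7956 = 301.262 g.
n(BaCl2) = 301.262 / 208.23 = 1.44677 mol.
Step 1 (BaCl2:NaCl = 1:2): theoretical n(NaCl) = 2.89355 mol; at 82.11% yield, n(NaCl) = 2.37589 mol.
Step 2 (NaCl:AgCl = 1:1): theoretical n(AgCl) = 2.37589 mol, so theoretical mass = 2.37589 × 143.32 = 340.513 g.
At 85.32% yield, actual mass of AgCl = 340.513 × 0.8532 = 290.526 g.

290.53 g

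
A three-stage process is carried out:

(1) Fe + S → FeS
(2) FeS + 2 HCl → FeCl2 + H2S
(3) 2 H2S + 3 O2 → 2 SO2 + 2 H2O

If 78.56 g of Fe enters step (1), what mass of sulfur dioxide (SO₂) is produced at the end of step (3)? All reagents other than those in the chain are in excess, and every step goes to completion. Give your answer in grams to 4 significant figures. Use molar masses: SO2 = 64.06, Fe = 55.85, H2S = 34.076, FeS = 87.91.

90.11 g

n(Fe) = 78.56 / 55.85 = 1.4066 mol.
Reaction (1): Fe→FeS ratio 1:1 ⇒ n(FeS) = 1.4066 mol.
Reaction (2): FeS→H2S ratio 1:1 ⇒ n(H2S) = 1.4066 mol.
Reaction (3): H2S→SO2 ratio 2:2 ⇒ n(SO2) = 1.4066 mol.
Mass of SO2 = 1.4066 × 64.06 = 90.108 g.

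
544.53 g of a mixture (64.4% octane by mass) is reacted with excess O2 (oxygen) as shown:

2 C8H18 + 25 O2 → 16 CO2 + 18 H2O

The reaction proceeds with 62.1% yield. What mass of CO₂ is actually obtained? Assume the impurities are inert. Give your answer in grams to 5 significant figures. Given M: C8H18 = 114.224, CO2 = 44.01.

671.25 g

Pure C8H18 available = 544.53 g × 0.644 = 350.677 g.
n(C8H18) = 350.677 g / 114.224 g/mol = 3.07008 mol.
From the equation the C8H18:CO2 mole ratio is 2:16, so n(CO2) = 3.07008 × 16/2 = 24.5607 mol.
Mass of CO2 = 24.5607 mol × 44.01 g/mol = 1080.92 g.
Actual mass collected = 1080.92 g × 0.621 = 671.248 g.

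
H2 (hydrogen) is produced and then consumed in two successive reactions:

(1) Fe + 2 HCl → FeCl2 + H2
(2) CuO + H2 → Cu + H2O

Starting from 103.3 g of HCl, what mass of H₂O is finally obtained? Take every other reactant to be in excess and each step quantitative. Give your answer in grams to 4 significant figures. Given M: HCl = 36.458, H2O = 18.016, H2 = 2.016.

n(HCl) = 103.30 / 36.458 = 2.8334 mol.
Step 1 gives a 2:1 ratio of HCl to H2, so n(H2) = 1.4167 mol.
In step 2 the H2:H2O ratio is 1:1, so n(H2O) = 1.4167 mol.
Mass of H2O = 1.4167 × 18.016 = 25.523 g.

25.52 g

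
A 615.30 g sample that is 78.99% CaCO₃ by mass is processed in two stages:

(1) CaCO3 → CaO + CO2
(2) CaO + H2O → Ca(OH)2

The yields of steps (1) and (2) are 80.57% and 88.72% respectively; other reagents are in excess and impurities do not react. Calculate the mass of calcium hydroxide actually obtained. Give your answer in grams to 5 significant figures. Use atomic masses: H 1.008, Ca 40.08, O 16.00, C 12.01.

Pure CaCO3 = 615.30 × 0.7899 = 486.025 g.
M(CaCO3) = 40.08 + 12.01 + 3(16.00) = 100.09 g/mol.
M(Ca(OH)2) = 40.08 + 2(16.00) + 2(1.008) = 74.096 g/mol.
n(CaCO3) = 486.025 / 100.09 = 4.85588 mol.
Step 1 (CaCO3:CaO = 1:1): theoretical n(CaO) = 4.85588 mol; at 80.57% yield, n(CaO) = 3.91239 mol.
Step 2 (CaO:Ca(OH)2 = 1:1): theoretical n(Ca(OH)2) = 3.91239 mol, so theoretical mass = 3.91239 × 74.096 = 289.892 g.
At 88.72% yield, actual mass of Ca(OH)2 = 289.892 × 0.8872 = 257.192 g.

257.19 g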